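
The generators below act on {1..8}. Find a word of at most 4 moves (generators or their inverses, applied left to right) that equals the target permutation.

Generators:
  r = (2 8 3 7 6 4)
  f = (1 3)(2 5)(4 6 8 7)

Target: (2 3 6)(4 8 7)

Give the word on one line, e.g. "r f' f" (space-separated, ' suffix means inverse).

  after r: (2 8 3 7 6 4)
  after r: (2 3 6)(4 8 7)

r r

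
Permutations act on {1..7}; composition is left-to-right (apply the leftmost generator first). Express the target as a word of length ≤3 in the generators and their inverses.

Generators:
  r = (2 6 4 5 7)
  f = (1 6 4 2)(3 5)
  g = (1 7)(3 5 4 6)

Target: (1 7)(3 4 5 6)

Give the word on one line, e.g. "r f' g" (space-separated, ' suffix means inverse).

r g' f

  after r: (2 6 4 5 7)
  after g': (1 7 2 4 3 6 5)
  after f: (1 7)(3 4 5 6)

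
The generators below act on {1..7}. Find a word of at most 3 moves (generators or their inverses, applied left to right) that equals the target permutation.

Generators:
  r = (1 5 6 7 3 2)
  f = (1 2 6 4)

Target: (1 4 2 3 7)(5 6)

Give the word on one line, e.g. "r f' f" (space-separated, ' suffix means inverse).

r' f' f'

  after r': (1 2 3 7 6 5)
  after f': (2 3 7)(4 6 5)
  after f': (1 4 2 3 7)(5 6)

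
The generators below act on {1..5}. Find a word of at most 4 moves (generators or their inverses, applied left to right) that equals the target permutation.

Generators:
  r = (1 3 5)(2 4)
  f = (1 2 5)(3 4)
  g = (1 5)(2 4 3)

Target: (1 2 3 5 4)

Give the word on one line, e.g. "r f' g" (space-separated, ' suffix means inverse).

r' r' f r'

  after r': (1 5 3)(2 4)
  after r': (1 3 5)
  after f: (1 4 3)(2 5)
  after r': (1 2 3 5 4)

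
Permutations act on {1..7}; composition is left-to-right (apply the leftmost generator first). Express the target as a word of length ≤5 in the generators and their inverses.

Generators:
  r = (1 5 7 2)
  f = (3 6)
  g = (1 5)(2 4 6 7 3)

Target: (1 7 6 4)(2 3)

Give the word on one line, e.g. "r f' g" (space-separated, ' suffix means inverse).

g' r f' f'

  after g': (1 5)(2 3 7 6 4)
  after r: (1 7 6 4)(2 3)
  after f': (1 7 3 2 6 4)
  after f': (1 7 6 4)(2 3)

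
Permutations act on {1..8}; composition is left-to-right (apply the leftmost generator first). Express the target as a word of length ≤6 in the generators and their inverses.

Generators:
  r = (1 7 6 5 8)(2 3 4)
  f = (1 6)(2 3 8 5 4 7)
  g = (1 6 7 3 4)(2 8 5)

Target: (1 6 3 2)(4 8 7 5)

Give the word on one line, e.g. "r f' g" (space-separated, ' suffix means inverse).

r' g r r f

  after r': (1 8 5 6 7)(2 4 3)
  after g: (1 5 7 6 3 8 2)
  after r: (1 8 3)(2 7 5 6 4)
  after r: (2 6)(3 7 8 4)
  after f: (1 6 3 2)(4 8 7 5)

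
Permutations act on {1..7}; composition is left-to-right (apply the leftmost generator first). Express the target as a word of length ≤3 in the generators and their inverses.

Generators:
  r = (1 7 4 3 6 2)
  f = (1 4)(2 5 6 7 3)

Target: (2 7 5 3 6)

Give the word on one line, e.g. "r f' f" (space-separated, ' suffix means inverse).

f' f'

  after f': (1 4)(2 3 7 6 5)
  after f': (2 7 5 3 6)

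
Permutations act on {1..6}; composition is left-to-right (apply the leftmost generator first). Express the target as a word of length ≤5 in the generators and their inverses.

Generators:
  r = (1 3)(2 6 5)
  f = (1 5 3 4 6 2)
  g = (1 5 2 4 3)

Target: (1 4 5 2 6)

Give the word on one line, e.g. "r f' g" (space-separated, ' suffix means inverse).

  after f: (1 5 3 4 6 2)
  after g: (1 2 5)(4 6)
  after g: (1 4 6 3)
  after r: (1 4 5 2 6)

f g g r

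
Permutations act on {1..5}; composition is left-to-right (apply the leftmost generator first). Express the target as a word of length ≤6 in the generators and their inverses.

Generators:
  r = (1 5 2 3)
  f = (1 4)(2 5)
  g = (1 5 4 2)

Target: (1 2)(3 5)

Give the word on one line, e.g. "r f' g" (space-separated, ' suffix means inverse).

  after f: (1 4)(2 5)
  after r: (1 4 5 3)
  after g: (1 2)(3 5)
  after f: (1 5 3 2 4)
  after f: (1 2)(3 5)

f r g f f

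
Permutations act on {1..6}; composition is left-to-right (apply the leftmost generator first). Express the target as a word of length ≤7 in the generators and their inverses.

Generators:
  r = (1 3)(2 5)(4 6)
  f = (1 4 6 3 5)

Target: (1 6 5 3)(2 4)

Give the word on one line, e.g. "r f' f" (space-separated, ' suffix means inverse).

  after r: (1 3)(2 5)(4 6)
  after f: (1 5 2)(3 4)
  after f: (2 4 5)(3 6)
  after r: (1 3 4 2 6)
  after f': (1 6 5 3)(2 4)

r f f r f'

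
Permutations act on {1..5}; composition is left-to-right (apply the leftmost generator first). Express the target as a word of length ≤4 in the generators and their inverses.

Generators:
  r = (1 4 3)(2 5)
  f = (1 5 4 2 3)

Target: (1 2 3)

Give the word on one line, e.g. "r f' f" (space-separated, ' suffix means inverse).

  after r': (1 3 4)(2 5)
  after f: (2 4 5 3)
  after r': (1 3 5 4 2)
  after f': (1 2 3)

r' f r' f'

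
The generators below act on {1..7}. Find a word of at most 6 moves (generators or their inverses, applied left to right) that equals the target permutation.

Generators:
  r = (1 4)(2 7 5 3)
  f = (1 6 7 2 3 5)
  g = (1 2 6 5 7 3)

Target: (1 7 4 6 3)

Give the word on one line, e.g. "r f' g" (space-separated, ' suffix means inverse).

  after g: (1 2 6 5 7 3)
  after r': (1 3 4)(2 6 7 5)
  after f: (1 5 3 4 6 2 7)
  after r': (1 7 4 6 3)

g r' f r'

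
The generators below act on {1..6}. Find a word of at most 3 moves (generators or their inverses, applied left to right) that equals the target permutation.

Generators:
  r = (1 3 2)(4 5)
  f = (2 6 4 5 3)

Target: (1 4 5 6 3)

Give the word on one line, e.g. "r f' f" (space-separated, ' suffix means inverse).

r f' r'

  after r: (1 3 2)(4 5)
  after f': (1 5 6 2)
  after r': (1 4 5 6 3)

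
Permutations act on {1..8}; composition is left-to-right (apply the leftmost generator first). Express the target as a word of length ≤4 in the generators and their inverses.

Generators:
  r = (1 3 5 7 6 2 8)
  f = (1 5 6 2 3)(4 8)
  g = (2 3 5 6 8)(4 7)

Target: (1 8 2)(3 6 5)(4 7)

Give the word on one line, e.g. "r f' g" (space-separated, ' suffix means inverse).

f f g

  after f: (1 5 6 2 3)(4 8)
  after f: (1 6 3 5 2)
  after g: (1 8 2)(3 6 5)(4 7)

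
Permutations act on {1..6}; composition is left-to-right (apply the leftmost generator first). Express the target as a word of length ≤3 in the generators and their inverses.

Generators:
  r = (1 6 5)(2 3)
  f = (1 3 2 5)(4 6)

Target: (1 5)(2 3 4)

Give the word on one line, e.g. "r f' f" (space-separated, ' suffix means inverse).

f' r f'

  after f': (1 5 2 3)(4 6)
  after r: (3 6 4 5)
  after f': (1 5)(2 3 4)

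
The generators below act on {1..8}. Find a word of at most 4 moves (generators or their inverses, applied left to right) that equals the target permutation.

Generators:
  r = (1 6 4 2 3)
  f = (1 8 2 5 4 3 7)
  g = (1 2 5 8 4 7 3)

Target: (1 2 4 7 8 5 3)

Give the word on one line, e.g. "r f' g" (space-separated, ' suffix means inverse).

  after f: (1 8 2 5 4 3 7)
  after f: (1 2 4 7 8 5 3)

f f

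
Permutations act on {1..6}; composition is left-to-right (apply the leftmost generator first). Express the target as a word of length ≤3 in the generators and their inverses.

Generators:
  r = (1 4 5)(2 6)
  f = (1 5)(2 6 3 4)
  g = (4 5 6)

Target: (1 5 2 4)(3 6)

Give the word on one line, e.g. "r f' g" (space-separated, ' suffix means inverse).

  after g: (4 5 6)
  after f': (1 5 2 4)(3 6)

g f'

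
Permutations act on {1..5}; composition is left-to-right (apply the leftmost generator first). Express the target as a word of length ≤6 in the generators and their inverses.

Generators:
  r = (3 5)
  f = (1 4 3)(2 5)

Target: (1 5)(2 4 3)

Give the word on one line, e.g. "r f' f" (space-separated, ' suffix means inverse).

  after f': (1 3 4)(2 5)
  after r: (1 5 2 3 4)
  after f: (1 2)
  after r': (1 2)(3 5)
  after f: (1 5)(2 4 3)

f' r f r' f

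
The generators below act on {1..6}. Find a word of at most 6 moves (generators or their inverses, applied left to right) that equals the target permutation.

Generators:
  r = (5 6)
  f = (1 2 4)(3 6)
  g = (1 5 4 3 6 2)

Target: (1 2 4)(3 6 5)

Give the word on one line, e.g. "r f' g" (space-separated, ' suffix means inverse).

f' r' f' r'

  after f': (1 4 2)(3 6)
  after r': (1 4 2)(3 5 6)
  after f': (1 2 4)(3 5)
  after r': (1 2 4)(3 6 5)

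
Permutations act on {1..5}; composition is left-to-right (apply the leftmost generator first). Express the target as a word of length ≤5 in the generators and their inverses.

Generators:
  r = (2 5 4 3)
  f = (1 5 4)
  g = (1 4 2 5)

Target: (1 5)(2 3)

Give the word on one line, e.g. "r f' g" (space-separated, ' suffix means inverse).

  after f': (1 4 5)
  after r': (1 5)(2 3 4)
  after g: (2 3)(4 5)
  after f: (1 5)(2 3)

f' r' g f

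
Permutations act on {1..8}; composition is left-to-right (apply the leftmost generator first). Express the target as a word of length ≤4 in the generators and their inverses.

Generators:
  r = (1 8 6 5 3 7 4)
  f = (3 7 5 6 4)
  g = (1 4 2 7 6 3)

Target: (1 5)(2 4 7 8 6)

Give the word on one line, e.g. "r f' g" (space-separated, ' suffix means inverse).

  after r: (1 8 6 5 3 7 4)
  after r: (1 6 3 4 8 5 7)
  after r: (1 5 4 6 7 8 3)
  after g': (1 5)(2 4 7 8 6)

r r r g'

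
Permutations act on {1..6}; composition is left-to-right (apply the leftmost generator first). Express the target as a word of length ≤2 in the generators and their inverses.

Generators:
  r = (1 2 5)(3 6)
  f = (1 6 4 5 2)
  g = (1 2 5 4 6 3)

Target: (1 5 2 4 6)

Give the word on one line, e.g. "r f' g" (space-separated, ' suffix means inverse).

r g

  after r: (1 2 5)(3 6)
  after g: (1 5 2 4 6)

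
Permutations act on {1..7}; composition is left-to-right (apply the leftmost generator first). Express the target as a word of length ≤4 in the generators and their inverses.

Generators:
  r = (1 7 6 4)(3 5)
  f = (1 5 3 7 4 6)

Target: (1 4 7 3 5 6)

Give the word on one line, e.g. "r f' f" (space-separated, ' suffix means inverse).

  after r': (1 4 6 7)(3 5)
  after f: (1 6 4)(5 7)
  after r: (1 4 7 3 5 6)

r' f r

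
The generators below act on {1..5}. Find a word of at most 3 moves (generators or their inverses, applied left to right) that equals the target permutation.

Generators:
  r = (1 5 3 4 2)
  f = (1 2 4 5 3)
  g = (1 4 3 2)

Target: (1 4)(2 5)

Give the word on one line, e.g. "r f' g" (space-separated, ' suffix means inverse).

r' f

  after r': (1 2 4 3 5)
  after f: (1 4)(2 5)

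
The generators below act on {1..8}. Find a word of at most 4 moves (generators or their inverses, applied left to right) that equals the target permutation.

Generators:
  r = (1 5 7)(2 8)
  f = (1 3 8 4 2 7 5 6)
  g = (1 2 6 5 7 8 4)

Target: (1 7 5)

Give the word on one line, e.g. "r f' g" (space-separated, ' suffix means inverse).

  after r: (1 5 7)(2 8)
  after r: (1 7 5)

r r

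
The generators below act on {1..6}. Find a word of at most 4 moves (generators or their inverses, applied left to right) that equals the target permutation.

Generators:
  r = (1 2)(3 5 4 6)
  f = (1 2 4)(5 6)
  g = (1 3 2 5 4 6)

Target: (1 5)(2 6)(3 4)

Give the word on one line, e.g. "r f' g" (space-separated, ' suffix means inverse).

g' g' g'

  after g': (1 6 4 5 2 3)
  after g': (1 4 2)(3 6 5)
  after g': (1 5)(2 6)(3 4)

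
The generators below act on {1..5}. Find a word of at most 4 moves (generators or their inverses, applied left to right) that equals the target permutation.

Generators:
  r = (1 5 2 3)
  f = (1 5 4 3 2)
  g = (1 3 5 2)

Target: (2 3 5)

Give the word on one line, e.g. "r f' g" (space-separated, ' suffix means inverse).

  after r: (1 5 2 3)
  after g: (1 2 5)
  after r': (1 5 3 2)
  after r': (2 3 5)

r g r' r'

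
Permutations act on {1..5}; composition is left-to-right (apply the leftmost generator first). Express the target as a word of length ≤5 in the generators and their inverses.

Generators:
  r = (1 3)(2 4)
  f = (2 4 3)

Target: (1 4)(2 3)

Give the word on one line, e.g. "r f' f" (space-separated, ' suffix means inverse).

  after r: (1 3)(2 4)
  after f: (1 2 3)
  after f: (1 4 3)
  after r: (1 2 4)
  after f: (1 4)(2 3)

r f f r f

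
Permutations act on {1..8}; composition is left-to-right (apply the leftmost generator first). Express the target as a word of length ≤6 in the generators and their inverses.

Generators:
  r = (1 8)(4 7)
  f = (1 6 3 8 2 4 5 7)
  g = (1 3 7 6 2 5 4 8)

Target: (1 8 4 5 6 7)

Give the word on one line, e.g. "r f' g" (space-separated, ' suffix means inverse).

  after f: (1 6 3 8 2 4 5 7)
  after r: (1 6 3)(2 7 8)(4 5)
  after f': (2 5)(3 7)
  after g': (1 8 4 5 6 7)

f r f' g'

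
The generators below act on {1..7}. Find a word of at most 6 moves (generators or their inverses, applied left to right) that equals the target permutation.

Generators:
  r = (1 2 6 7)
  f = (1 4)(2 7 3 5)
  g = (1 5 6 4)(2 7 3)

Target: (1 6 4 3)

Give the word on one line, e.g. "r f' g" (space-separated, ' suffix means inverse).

g r g f

  after g: (1 5 6 4)(2 7 3)
  after r: (1 5 7 3 6 4 2)
  after g: (1 6)(2 5 3 4 7)
  after f: (1 6 4 3)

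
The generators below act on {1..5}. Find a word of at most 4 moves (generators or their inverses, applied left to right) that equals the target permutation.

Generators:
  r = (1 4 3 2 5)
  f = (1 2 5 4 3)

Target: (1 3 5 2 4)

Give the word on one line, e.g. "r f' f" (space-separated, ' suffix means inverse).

r f

  after r: (1 4 3 2 5)
  after f: (1 3 5 2 4)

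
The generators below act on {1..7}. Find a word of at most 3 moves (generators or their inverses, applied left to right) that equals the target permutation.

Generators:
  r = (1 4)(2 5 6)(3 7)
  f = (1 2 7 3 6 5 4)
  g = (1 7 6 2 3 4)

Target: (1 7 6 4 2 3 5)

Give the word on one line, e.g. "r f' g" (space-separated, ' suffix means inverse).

  after f: (1 2 7 3 6 5 4)
  after f: (1 7 6 4 2 3 5)

f f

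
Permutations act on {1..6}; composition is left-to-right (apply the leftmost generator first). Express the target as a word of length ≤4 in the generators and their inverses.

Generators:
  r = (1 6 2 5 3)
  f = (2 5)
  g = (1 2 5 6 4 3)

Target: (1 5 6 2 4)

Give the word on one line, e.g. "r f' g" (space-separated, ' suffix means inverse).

g r g' r

  after g: (1 2 5 6 4 3)
  after r: (1 5 2 3 6 4)
  after g': (1 2 4 3 5)
  after r: (1 5 6 2 4)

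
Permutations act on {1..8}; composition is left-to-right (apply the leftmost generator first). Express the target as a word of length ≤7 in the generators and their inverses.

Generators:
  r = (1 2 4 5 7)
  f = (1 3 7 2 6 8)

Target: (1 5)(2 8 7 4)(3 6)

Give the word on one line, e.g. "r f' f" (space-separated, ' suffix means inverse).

  after r': (1 7 5 4 2)
  after r': (1 5 2 7 4)
  after f: (1 5 6 8)(3 7 4)
  after f: (1 5 8 3 2 6)(4 7)
  after f: (1 5)(2 8 7 4)(3 6)

r' r' f f f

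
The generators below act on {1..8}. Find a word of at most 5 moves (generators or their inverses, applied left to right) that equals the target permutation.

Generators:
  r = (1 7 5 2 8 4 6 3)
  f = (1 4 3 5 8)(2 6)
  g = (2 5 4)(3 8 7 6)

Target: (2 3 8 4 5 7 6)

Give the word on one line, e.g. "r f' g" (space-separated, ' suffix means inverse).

  after g: (2 5 4)(3 8 7 6)
  after f': (1 8 7 2 3 5)(4 6)
  after g': (1 3 2 6 5)(4 7)
  after r: (2 3 8 4 5 7 6)

g f' g' r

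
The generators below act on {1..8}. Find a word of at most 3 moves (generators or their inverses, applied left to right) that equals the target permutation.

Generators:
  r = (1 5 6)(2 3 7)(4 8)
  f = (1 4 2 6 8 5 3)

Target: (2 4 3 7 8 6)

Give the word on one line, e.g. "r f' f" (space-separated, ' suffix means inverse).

  after r: (1 5 6)(2 3 7)(4 8)
  after f: (1 3 7 6 4 5 8 2)
  after f: (2 4 3 7 8 6)

r f f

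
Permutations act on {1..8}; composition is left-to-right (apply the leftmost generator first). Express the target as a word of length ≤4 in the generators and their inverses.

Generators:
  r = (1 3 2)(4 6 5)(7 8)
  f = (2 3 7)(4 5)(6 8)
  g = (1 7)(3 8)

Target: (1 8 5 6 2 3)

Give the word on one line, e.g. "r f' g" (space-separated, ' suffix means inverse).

  after f': (2 7 3)(4 5)(6 8)
  after g': (1 7 8 6 3 2)(4 5)
  after r: (1 8 5 6 2 3)

f' g' r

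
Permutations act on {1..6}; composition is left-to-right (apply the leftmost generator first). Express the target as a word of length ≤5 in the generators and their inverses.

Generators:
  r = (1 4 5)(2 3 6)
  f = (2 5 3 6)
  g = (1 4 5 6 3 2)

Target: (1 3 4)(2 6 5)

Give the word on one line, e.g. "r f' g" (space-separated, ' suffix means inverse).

f' r' f

  after f': (2 6 3 5)
  after r': (1 5 6 2 3 4)
  after f: (1 3 4)(2 6 5)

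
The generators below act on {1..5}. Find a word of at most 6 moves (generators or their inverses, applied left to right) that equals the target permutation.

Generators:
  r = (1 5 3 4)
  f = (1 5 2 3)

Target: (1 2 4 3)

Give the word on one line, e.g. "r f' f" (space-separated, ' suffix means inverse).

r' f r f' f'

  after r': (1 4 3 5)
  after f: (1 4)(2 3)
  after r: (2 4 5 3)
  after f': (1 3 5 2 4)
  after f': (1 2 4 3)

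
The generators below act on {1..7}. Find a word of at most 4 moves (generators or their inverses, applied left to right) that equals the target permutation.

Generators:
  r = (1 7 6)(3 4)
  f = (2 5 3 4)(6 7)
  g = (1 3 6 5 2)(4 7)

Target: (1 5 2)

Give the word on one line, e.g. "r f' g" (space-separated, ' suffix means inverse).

  after g': (1 2 5 6 3)(4 7)
  after r: (1 2 5)(3 7)(4 6)
  after g': (1 5 2 6 7)(3 4)
  after r: (1 5 2)

g' r g' r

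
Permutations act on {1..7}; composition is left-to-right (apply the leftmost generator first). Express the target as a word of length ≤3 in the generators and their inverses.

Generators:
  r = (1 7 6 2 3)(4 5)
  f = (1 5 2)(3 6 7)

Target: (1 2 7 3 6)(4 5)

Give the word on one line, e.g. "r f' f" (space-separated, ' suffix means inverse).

  after r: (1 7 6 2 3)(4 5)
  after r: (1 6 3 7 2)
  after r: (1 2 7 3 6)(4 5)

r r r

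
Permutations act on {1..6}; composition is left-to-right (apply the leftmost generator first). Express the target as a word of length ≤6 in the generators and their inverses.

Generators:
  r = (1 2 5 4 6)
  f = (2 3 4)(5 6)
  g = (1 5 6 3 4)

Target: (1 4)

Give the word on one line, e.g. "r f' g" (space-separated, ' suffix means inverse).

  after r': (1 6 4 5 2)
  after f: (1 5 3 4 6 2)
  after f: (1 6 3 2)(4 5)
  after f: (1 5 2)(4 6)
  after r: (1 4)

r' f f f r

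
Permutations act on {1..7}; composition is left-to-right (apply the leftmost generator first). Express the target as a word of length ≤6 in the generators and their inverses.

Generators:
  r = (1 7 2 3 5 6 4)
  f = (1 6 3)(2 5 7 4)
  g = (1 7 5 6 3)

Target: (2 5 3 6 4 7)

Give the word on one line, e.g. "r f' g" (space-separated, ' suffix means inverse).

  after f: (1 6 3)(2 5 7 4)
  after r: (1 4 3 7)(2 6 5)
  after g: (1 4)(2 3 5)
  after r: (2 5 3 6 4 7)

f r g r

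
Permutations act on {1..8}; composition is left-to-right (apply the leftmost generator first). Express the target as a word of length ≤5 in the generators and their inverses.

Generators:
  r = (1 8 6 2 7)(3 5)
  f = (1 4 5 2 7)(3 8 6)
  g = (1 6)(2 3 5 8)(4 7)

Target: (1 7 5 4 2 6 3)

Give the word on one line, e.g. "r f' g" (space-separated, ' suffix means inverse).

f r g g g

  after f: (1 4 5 2 7)(3 8 6)
  after r: (1 4 3 6 5 7 8 2)
  after g: (1 7 2 6 8 3)(4 5)
  after g: (1 4 8 5 7 3 6 2)
  after g: (1 7 5 4 2 6 3)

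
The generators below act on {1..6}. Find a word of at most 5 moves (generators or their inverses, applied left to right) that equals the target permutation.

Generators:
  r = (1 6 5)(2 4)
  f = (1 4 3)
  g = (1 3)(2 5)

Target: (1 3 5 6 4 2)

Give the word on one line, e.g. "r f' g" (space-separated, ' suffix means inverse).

  after f': (1 3 4)
  after r': (1 3 2 4 5 6)
  after g: (2 4)(3 5 6)
  after f': (1 3 5 6 4 2)

f' r' g f'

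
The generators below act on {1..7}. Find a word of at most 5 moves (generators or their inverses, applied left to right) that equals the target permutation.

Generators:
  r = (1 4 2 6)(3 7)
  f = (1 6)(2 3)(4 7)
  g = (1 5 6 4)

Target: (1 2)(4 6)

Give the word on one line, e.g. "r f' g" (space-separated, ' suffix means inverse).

  after r': (1 6 2 4)(3 7)
  after r': (1 2)(4 6)
  after f: (1 3 2 6 7 4)
  after f: (1 2)(4 6)

r' r' f f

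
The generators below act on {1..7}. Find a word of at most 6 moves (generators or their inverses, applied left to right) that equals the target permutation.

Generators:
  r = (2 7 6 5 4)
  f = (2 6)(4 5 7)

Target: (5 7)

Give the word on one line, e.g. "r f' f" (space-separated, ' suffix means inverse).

  after r': (2 4 5 6 7)
  after f': (2 7 6 5)
  after f': (2 5 6 4 7)
  after f': (2 4 5)(6 7)
  after r: (5 7)

r' f' f' f' r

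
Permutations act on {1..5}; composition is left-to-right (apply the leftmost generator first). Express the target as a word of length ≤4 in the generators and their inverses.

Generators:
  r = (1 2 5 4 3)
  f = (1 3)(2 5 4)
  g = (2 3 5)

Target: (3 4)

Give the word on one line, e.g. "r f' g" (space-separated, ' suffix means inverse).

  after g': (2 5 3)
  after f: (1 3 5)(2 4)
  after r: (2 3 4 5)
  after g': (3 4)

g' f r g'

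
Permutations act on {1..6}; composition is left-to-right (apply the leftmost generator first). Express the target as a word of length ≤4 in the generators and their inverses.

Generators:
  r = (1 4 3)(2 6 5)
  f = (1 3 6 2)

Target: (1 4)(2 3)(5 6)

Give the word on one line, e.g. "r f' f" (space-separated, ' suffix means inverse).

f r'

  after f: (1 3 6 2)
  after r': (1 4)(2 3)(5 6)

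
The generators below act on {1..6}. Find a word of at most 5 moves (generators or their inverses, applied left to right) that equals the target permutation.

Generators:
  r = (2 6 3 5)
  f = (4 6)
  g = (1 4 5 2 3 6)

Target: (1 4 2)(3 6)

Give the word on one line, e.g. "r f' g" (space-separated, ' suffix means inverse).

  after f': (4 6)
  after r: (2 6 4 3 5)
  after f: (2 4 3 5)
  after g': (1 6 3 4 2)
  after f': (1 4 2)(3 6)

f' r f g' f'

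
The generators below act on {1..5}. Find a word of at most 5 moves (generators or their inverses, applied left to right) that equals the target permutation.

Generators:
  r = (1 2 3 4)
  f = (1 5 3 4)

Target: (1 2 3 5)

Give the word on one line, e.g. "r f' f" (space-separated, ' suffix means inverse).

  after f: (1 5 3 4)
  after r: (1 5 4 2 3)
  after f': (2 5 3 4)
  after r: (1 2 5 4 3)
  after f: (1 2 3 5)

f r f' r f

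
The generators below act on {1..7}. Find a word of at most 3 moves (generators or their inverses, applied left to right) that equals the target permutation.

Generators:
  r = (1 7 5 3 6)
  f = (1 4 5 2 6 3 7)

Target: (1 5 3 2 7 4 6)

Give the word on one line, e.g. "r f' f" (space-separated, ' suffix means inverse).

r f' r'

  after r: (1 7 5 3 6)
  after f': (1 3 2 5 6 7 4)
  after r': (1 5 3 2 7 4 6)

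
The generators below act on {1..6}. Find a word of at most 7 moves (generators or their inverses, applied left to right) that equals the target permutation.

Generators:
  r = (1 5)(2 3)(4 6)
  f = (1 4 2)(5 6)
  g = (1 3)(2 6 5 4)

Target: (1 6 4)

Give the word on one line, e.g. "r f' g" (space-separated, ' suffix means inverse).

  after g': (1 3)(2 4 5 6)
  after f: (1 3 4 6)
  after g': (2 4)(3 5 6)
  after r': (1 5 4 3)(2 6)
  after g': (1 6 4)

g' f g' r' g'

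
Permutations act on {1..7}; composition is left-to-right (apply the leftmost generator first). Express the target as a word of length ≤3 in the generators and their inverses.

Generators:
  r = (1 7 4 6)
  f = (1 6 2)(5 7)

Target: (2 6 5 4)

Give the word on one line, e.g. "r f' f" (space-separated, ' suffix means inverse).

  after f': (1 2 6)(5 7)
  after r: (1 2)(4 6 7 5)
  after f: (2 6 5 4)

f' r f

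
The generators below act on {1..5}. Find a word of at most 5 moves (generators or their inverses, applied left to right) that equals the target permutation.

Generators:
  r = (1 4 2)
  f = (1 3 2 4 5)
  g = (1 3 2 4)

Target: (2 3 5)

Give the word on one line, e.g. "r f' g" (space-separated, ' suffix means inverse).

  after r': (1 2 4)
  after g: (1 4 3 2)
  after r: (1 2 4 3)
  after f': (1 3 5 4)
  after g': (2 3 5)

r' g r f' g'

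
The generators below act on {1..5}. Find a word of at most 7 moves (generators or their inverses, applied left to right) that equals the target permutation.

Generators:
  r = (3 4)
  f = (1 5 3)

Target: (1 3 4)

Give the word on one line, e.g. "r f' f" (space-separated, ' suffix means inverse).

  after f: (1 5 3)
  after r: (1 5 4 3)
  after f': (4 5)
  after r: (3 4 5)
  after f': (1 3 4)

f r f' r f'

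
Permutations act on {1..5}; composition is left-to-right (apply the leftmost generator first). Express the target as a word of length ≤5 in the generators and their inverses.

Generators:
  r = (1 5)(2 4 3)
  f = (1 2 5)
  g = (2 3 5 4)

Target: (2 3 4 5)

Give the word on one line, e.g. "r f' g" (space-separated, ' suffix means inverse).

  after r': (1 5)(2 3 4)
  after f': (1 2 3 4)
  after f': (2 3 4 5)

r' f' f'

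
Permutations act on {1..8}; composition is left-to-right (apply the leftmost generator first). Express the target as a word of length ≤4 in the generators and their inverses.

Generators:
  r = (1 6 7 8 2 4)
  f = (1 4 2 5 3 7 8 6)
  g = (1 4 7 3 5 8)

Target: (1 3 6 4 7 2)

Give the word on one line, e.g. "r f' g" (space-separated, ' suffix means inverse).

g' r' g

  after g': (1 8 5 3 7 4)
  after r': (1 7 2 8 5 3 6)
  after g: (1 3 6 4 7 2)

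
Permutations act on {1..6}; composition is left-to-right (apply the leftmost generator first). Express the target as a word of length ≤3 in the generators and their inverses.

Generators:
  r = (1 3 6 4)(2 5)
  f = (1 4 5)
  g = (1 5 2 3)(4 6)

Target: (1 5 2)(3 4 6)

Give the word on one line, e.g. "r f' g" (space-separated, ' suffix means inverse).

  after r': (1 4 6 3)(2 5)
  after f': (2 4 6 3 5)
  after f': (1 5 2)(3 4 6)

r' f' f'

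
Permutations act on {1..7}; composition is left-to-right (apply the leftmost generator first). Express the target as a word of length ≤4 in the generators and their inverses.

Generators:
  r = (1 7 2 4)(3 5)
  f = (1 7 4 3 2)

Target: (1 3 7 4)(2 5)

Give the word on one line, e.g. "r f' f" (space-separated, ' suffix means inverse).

  after f': (1 2 3 4 7)
  after r: (1 4 2 5 3)
  after f: (1 3 7 4)(2 5)

f' r f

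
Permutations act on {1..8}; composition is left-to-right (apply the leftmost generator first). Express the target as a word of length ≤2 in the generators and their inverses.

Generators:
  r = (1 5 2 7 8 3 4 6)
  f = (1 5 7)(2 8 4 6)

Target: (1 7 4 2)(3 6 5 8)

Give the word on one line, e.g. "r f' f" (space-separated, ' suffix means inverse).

  after r: (1 5 2 7 8 3 4 6)
  after f: (1 7 4 2)(3 6 5 8)

r f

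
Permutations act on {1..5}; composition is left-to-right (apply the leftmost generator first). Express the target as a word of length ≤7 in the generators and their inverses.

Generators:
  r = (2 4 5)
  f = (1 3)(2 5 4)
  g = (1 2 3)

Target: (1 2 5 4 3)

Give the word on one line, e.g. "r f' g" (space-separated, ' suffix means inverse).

f g g r' f'

  after f: (1 3)(2 5 4)
  after g: (2 5 4 3)
  after g: (1 2 5 4)
  after r': (1 5 2 4)
  after f': (1 2 5 4 3)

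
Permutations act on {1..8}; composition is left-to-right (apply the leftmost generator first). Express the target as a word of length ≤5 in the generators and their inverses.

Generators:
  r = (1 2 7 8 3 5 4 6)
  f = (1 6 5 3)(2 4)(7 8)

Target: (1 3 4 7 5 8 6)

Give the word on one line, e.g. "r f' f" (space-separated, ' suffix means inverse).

r' r' r' f

  after r': (1 6 4 5 3 8 7 2)
  after r': (1 4 3 7)(2 6 5 8)
  after r': (1 5 7 6 3 2 4 8)
  after f: (1 3 4 7 5 8 6)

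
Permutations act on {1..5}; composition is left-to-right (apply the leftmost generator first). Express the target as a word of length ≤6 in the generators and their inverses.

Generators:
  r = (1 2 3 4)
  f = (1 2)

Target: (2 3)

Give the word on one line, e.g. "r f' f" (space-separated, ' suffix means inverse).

f r f r' r'

  after f: (1 2)
  after r: (1 3 4)
  after f: (1 3 4 2)
  after r': (1 2 4)
  after r': (2 3)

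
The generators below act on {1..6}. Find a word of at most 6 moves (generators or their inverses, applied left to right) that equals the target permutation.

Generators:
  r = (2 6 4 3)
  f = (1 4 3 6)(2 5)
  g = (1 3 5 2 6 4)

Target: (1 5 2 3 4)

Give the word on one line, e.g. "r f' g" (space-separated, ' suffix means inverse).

  after r': (2 3 4 6)
  after g: (1 3)(2 5)
  after r: (1 2 5 6 4 3)
  after g': (1 5 2 3 4)

r' g r g'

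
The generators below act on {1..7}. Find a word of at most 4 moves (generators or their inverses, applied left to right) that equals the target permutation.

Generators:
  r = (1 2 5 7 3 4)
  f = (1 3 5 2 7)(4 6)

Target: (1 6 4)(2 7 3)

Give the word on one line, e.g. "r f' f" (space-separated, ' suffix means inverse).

  after f: (1 3 5 2 7)(4 6)
  after r: (1 4 6)(2 3 7)
  after f: (1 6 3)(2 5)
  after r: (1 6 4)(2 7 3)

f r f r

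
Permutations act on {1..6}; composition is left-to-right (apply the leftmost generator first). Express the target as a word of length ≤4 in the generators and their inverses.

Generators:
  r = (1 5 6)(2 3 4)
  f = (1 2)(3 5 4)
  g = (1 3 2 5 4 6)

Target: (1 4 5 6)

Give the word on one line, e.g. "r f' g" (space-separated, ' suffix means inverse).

  after g': (1 6 4 5 2 3)
  after f: (1 6 3 2 5)
  after g': (1 4 5 6)

g' f g'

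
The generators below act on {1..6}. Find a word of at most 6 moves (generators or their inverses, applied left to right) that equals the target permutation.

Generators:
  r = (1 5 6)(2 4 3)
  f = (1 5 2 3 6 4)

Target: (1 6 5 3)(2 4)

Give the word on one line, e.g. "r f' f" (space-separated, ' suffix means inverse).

r f r' f

  after r: (1 5 6)(2 4 3)
  after f: (1 2)(4 6 5)
  after r': (1 3 4 5 2 6)
  after f: (1 6 5 3)(2 4)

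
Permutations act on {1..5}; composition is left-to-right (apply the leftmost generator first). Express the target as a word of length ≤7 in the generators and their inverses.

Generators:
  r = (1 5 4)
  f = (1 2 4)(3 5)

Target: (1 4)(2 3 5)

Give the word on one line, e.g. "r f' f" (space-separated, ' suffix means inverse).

  after f: (1 2 4)(3 5)
  after f: (1 4 2)
  after r': (1 5)(2 4)
  after r': (2 5 4)
  after f': (1 4)(2 3 5)

f f r' r' f'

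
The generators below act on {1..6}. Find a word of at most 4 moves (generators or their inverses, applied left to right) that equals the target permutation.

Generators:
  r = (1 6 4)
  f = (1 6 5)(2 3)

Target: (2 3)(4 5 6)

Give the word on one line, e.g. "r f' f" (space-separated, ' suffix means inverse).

r' r' f'

  after r': (1 4 6)
  after r': (1 6 4)
  after f': (2 3)(4 5 6)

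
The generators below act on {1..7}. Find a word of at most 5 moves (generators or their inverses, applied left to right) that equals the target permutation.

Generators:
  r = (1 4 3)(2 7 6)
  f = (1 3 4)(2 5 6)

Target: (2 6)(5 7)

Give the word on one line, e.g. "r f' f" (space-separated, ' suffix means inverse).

r f' r

  after r: (1 4 3)(2 7 6)
  after f': (1 3 4)(2 7 5)
  after r: (2 6)(5 7)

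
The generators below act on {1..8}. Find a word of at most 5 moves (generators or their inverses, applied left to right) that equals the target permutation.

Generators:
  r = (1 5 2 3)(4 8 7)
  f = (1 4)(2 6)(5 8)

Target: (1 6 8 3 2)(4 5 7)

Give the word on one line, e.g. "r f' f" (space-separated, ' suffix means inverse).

r' f' r' f

  after r': (1 3 2 5)(4 7 8)
  after f': (1 3 6 2 8)(4 7 5)
  after r': (1 2 4 8 3 6 5 7)
  after f: (1 6 8 3 2)(4 5 7)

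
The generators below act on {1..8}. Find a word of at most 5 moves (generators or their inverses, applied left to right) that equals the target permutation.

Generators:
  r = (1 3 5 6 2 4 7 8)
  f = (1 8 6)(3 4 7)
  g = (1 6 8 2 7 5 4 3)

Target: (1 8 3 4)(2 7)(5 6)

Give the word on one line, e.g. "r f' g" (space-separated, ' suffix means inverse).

  after r: (1 3 5 6 2 4 7 8)
  after f: (1 4 3 5)(2 7 6)
  after g: (1 3 4)(2 5 6 7 8)
  after g: (2 4 6 5 8 7)
  after f: (1 8 3 4)(2 7)(5 6)

r f g g f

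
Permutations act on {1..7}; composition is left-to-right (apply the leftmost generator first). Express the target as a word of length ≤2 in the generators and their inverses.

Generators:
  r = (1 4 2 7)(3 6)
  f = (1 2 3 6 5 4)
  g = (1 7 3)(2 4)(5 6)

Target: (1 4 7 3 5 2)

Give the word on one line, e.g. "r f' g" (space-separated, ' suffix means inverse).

f g

  after f: (1 2 3 6 5 4)
  after g: (1 4 7 3 5 2)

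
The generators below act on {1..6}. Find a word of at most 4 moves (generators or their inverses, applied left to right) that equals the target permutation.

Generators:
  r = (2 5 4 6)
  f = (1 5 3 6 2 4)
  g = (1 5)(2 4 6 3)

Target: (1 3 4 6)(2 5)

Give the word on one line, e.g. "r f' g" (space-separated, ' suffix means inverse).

g' f' g f

  after g': (1 5)(2 3 6 4)
  after f': (2 5 4 6)
  after g: (1 5 6 4 3 2)
  after f: (1 3 4 6)(2 5)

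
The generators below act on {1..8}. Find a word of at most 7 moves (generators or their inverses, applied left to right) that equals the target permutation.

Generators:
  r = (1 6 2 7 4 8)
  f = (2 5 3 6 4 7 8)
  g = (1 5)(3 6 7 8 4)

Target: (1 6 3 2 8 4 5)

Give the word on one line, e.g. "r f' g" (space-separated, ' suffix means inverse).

  after g: (1 5)(3 6 7 8 4)
  after r': (1 5 8 7 4 3)(2 6)
  after r': (1 5 4 3 8 2)
  after f': (1 2)(3 7 4 5 6)
  after r': (1 6 3 2 8 4 5)

g r' r' f' r'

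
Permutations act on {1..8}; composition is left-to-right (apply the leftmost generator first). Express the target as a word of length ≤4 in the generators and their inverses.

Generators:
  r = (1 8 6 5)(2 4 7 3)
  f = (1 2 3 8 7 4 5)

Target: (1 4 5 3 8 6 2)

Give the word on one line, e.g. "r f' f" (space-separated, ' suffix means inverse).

  after r: (1 8 6 5)(2 4 7 3)
  after f: (1 7 8 6)(2 5)
  after f: (1 4 5 3 8 6 2)

r f f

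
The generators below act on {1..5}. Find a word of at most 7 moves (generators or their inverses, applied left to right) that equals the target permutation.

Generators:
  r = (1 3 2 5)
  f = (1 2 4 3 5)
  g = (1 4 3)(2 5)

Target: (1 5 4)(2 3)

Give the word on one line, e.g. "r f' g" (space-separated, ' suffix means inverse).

r f' r g' f'

  after r: (1 3 2 5)
  after f': (1 4 2 3)
  after r: (1 4 5)
  after g': (2 5 3 4)
  after f': (1 5 4)(2 3)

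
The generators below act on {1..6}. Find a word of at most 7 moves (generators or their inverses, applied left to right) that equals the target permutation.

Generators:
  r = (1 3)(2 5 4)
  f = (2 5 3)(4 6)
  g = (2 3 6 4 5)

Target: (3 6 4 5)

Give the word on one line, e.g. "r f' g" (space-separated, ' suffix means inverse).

  after g': (2 5 4 6 3)
  after f: (2 3 5 6)
  after r': (1 3 2)(4 5 6)
  after r': (2 3 4)(5 6)
  after g': (3 6 4 5)

g' f r' r' g'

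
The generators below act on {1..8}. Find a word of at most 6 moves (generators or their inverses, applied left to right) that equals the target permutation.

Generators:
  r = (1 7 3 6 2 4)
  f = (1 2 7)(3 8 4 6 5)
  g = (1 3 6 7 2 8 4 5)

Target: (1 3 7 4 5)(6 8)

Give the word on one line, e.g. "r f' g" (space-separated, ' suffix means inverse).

  after r: (1 7 3 6 2 4)
  after f': (1 2 8 3 4 7 5 6)
  after r': (1 6 4)(2 8 7 5 3)
  after g': (1 3 7 4 5)(6 8)

r f' r' g'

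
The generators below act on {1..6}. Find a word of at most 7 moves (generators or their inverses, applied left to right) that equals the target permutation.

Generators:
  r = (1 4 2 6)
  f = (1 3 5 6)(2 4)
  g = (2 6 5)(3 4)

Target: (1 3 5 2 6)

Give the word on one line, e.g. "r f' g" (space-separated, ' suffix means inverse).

  after r: (1 4 2 6)
  after g': (1 3 4 5 6)
  after g': (1 4 6)(2 5)
  after r': (2 5 4)
  after f: (1 3 5 2 6)

r g' g' r' f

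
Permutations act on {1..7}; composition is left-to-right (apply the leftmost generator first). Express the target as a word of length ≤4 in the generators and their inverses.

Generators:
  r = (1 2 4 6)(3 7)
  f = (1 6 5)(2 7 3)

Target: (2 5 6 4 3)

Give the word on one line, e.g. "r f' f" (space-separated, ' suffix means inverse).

r' f'

  after r': (1 6 4 2)(3 7)
  after f': (2 5 6 4 3)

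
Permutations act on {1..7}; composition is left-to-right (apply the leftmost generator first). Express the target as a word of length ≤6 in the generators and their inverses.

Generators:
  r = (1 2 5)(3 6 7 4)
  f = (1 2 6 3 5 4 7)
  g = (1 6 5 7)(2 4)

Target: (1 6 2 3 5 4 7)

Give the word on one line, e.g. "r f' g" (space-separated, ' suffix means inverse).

g r' f g r'

  after g: (1 6 5 7)(2 4)
  after r': (1 3 4)(2 7 5 6)
  after f: (1 5 3 7 4 2)
  after g: (1 7 2 6 5 3)
  after r': (1 6 2 3 5 4 7)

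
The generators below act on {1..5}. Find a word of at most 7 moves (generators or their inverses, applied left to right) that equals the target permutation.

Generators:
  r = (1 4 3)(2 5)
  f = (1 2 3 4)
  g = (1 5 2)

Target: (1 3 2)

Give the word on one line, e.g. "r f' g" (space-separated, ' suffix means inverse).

  after g': (1 2 5)
  after r: (1 5 4 3)
  after g': (2 5 4 3)
  after r': (1 3 5)
  after g: (1 3 2)

g' r g' r' g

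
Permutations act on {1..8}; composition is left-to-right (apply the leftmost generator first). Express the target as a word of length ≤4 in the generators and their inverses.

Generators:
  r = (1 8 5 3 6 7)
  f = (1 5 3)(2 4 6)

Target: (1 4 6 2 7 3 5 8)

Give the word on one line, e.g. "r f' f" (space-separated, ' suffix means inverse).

  after f': (1 3 5)(2 6 4)
  after r: (1 6 4 2 7)(5 8)
  after f': (1 4 6 2 7 3 5 8)

f' r f'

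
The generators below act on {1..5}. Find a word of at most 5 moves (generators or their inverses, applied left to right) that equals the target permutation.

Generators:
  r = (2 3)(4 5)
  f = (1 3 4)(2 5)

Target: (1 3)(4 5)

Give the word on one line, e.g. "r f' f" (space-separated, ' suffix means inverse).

r f' r f r'

  after r: (2 3)(4 5)
  after f': (1 4 2)(3 5)
  after r: (1 5 2)(3 4)
  after f: (1 2 3)
  after r': (1 3)(4 5)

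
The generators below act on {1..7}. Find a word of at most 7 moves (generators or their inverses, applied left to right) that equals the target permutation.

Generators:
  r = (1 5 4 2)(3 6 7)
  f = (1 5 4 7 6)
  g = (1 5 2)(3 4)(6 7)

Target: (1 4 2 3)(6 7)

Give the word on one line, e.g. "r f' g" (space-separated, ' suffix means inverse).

g r' f' r' g

  after g: (1 5 2)(3 4)(6 7)
  after r': (3 5 4 7)
  after f': (1 6 7 3)
  after r': (1 3 2 4 5)
  after g: (1 4 2 3)(6 7)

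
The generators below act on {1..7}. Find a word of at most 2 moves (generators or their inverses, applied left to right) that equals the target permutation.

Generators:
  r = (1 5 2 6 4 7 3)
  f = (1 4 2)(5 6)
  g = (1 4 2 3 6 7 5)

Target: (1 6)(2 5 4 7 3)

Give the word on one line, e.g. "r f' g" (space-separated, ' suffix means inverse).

  after r: (1 5 2 6 4 7 3)
  after f': (1 6)(2 5 4 7 3)

r f'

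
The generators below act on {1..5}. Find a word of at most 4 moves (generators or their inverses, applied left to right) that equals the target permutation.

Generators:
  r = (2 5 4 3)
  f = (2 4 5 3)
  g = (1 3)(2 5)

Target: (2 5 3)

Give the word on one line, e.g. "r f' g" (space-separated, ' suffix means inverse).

  after f: (2 4 5 3)
  after r: (2 3 5)
  after f: (4 5)
  after r: (2 5 3)

f r f r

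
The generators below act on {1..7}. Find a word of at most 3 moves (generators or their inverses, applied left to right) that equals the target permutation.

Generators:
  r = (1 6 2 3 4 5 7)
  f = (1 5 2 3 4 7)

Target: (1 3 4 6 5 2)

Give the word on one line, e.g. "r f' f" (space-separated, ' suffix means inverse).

  after r': (1 7 5 4 3 2 6)
  after f': (1 4 2 6 7)(3 5)
  after r': (1 3 4 6 5 2)

r' f' r'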